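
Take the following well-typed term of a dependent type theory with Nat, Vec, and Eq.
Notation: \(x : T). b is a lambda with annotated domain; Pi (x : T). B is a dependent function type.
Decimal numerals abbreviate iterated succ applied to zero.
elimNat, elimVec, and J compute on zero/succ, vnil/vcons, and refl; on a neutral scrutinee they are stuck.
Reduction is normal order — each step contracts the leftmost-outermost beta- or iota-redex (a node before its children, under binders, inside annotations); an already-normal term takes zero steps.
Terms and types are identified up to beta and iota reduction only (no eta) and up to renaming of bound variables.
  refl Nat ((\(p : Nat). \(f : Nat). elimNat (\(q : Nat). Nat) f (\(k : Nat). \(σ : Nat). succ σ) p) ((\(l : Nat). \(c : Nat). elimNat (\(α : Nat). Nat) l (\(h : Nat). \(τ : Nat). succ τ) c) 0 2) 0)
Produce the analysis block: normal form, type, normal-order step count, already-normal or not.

resulting normal form:
  refl Nat 2
inferred type:
  Eq Nat 2 2
reduction steps (normal order): 18
already normal: no
first redex: a beta-redex


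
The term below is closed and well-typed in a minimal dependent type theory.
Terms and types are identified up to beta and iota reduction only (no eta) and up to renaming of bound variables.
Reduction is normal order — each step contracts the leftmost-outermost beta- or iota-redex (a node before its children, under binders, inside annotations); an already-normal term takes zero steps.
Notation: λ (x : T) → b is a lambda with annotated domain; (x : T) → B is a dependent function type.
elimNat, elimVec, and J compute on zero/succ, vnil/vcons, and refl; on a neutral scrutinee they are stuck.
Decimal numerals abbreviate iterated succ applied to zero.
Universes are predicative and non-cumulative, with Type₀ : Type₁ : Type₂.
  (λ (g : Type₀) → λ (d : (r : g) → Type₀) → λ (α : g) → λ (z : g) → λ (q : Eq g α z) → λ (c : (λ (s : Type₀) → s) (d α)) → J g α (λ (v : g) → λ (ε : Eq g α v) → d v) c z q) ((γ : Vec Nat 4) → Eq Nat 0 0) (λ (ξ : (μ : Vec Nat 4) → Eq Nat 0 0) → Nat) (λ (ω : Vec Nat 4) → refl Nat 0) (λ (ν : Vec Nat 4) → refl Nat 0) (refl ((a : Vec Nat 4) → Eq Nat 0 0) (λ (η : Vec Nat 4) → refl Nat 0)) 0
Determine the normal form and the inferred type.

resulting normal form:
  0
type:
  Nat


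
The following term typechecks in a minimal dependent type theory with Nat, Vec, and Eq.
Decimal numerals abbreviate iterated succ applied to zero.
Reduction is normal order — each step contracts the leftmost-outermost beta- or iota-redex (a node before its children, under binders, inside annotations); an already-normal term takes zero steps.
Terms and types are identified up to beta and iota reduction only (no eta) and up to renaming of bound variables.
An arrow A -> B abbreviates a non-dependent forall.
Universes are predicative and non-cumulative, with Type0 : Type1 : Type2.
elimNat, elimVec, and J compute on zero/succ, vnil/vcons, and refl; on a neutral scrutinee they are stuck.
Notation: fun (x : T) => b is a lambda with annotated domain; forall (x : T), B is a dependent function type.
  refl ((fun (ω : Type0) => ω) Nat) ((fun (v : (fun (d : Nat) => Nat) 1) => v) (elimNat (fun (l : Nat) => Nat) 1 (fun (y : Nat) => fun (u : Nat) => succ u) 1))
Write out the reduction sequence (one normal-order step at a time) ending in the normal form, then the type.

reduction (normal order):
  refl ((fun (ω : Type0) => ω) Nat) ((fun (v : (fun (d : Nat) => Nat) 1) => v) (elimNat (fun (l : Nat) => Nat) 1 (fun (y : Nat) => fun (u : Nat) => succ u) 1))
  ~> refl Nat ((fun (ω : (fun (v : Nat) => Nat) 1) => ω) (elimNat (fun (d : Nat) => Nat) 1 (fun (l : Nat) => fun (y : Nat) => succ y) 1))
  ~> refl Nat (elimNat (fun (ω : Nat) => Nat) 1 (fun (v : Nat) => fun (d : Nat) => succ d) 1)
  ~> refl Nat ((fun (ω : Nat) => fun (v : Nat) => succ v) 0 (elimNat (fun (d : Nat) => Nat) 1 (fun (l : Nat) => fun (y : Nat) => succ y) 0))
  ~> refl Nat ((fun (ω : Nat) => succ ω) (elimNat (fun (v : Nat) => Nat) 1 (fun (d : Nat) => fun (l : Nat) => succ l) 0))
  ~> refl Nat (succ (elimNat (fun (ω : Nat) => Nat) 1 (fun (v : Nat) => fun (d : Nat) => succ d) 0))
  ~> refl Nat 2
inferred type:
  Eq Nat 2 2


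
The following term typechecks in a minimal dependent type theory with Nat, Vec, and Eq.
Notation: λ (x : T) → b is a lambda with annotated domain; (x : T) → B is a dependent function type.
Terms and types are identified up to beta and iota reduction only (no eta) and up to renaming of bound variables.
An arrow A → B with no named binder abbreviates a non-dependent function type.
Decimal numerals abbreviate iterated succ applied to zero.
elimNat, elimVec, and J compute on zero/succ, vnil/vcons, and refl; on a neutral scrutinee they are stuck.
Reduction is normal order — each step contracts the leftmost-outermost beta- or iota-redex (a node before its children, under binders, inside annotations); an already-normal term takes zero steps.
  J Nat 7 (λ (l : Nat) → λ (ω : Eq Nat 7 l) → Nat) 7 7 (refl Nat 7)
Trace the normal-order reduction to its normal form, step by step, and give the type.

reduction (normal order):
  J Nat 7 (λ (l : Nat) → λ (ω : Eq Nat 7 l) → Nat) 7 7 (refl Nat 7)
  ~> 7
the term's type:
  Nat


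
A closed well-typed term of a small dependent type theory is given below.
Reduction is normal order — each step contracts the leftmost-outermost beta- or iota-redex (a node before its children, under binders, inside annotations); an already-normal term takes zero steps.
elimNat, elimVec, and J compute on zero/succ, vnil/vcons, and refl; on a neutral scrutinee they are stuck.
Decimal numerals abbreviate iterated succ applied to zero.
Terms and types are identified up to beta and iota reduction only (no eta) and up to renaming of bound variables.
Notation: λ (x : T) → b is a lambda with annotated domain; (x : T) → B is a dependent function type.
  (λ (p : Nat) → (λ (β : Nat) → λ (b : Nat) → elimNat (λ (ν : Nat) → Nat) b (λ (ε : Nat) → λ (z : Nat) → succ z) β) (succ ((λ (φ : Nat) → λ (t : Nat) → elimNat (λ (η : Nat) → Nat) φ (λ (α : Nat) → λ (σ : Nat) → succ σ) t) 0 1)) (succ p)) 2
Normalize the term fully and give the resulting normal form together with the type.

resulting normal form:
  5
inferred type:
  Nat
observation: contracting a beta-redex first, the term normalizes in 16 steps.


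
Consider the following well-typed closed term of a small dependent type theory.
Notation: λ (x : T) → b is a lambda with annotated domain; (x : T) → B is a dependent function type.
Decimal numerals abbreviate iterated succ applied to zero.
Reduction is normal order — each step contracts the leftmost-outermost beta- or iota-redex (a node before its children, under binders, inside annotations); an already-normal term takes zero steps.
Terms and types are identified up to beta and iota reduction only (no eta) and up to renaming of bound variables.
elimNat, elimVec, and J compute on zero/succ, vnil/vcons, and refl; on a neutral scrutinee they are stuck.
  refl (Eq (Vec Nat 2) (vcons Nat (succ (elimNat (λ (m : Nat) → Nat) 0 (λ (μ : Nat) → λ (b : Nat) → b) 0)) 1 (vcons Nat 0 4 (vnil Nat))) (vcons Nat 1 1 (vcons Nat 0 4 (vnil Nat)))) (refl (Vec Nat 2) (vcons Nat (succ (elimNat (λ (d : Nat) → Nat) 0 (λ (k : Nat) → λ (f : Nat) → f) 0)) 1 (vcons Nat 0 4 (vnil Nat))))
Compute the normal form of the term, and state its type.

resulting normal form:
  refl (Eq (Vec Nat 2) (vcons Nat 1 1 (vcons Nat 0 4 (vnil Nat))) (vcons Nat 1 1 (vcons Nat 0 4 (vnil Nat)))) (refl (Vec Nat 2) (vcons Nat 1 1 (vcons Nat 0 4 (vnil Nat))))
the term's type:
  Eq (Eq (Vec Nat 2) (vcons Nat 1 1 (vcons Nat 0 4 (vnil Nat))) (vcons Nat 1 1 (vcons Nat 0 4 (vnil Nat)))) (refl (Vec Nat 2) (vcons Nat 1 1 (vcons Nat 0 4 (vnil Nat)))) (refl (Vec Nat 2) (vcons Nat 1 1 (vcons Nat 0 4 (vnil Nat))))
observation: 2 normal-order steps separate the term from its normal form.


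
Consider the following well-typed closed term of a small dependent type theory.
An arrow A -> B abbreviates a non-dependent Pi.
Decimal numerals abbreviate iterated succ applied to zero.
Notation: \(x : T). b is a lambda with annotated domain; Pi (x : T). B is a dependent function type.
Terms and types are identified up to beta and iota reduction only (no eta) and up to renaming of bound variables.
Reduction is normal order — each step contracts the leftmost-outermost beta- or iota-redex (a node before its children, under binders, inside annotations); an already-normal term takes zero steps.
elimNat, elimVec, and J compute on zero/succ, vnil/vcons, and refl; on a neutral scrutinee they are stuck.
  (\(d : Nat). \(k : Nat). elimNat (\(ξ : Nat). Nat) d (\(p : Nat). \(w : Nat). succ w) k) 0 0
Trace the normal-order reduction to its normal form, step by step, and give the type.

normal-order reduction sequence:
  (\(d : Nat). \(k : Nat). elimNat (\(ξ : Nat). Nat) d (\(p : Nat). \(w : Nat). succ w) k) 0 0
  ~> (\(d : Nat). elimNat (\(k : Nat). Nat) 0 (\(ξ : Nat). \(p : Nat). succ p) d) 0
  ~> elimNat (\(d : Nat). Nat) 0 (\(k : Nat). \(ξ : Nat). succ ξ) 0
  ~> 0
inferred type:
  Nat


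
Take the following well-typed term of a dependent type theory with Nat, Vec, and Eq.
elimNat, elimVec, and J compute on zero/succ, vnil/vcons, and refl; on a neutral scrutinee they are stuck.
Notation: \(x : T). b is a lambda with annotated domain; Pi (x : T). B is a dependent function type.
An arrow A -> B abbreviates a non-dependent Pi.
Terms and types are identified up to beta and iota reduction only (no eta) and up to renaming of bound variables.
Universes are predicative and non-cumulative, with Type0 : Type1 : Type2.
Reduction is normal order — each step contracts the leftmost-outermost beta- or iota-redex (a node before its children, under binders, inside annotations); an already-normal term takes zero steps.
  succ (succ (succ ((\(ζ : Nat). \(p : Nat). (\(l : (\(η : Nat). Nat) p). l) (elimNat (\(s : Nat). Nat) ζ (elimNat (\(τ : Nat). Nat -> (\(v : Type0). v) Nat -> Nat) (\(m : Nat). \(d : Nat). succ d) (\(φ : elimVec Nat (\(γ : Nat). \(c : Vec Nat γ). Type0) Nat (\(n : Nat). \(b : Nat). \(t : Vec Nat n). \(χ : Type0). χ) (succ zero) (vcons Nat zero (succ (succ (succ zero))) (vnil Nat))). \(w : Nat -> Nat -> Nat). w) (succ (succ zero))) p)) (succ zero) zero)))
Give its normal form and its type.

reduced normal form:
  succ (succ (succ (succ zero)))
the term's type:
  Nat


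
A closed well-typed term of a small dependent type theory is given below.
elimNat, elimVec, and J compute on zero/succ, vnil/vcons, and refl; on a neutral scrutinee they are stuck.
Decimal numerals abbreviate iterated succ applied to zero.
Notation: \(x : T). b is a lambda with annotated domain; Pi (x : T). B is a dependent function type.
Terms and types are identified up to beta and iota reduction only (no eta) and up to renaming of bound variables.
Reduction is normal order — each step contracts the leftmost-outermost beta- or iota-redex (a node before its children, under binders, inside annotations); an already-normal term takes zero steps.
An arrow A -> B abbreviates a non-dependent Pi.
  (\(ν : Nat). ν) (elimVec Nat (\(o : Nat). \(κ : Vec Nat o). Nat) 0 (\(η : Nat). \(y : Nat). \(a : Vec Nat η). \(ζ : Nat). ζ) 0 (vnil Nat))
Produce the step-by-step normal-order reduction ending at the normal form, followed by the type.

reduction (normal order):
  (\(ν : Nat). ν) (elimVec Nat (\(o : Nat). \(κ : Vec Nat o). Nat) 0 (\(η : Nat). \(y : Nat). \(a : Vec Nat η). \(ζ : Nat). ζ) 0 (vnil Nat))
  ~> elimVec Nat (\(ν : Nat). \(o : Vec Nat ν). Nat) 0 (\(κ : Nat). \(η : Nat). \(y : Vec Nat κ). \(a : Nat). a) 0 (vnil Nat)
  ~> 0
type:
  Nat


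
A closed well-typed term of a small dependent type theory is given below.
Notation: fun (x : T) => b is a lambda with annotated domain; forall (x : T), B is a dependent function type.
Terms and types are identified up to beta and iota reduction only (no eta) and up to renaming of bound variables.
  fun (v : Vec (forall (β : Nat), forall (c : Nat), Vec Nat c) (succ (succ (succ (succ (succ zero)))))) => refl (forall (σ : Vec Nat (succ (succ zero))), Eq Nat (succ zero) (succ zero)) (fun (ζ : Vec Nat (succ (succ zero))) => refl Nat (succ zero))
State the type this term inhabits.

inferred type:
  forall (v : Vec (forall (β : Nat), forall (c : Nat), Vec Nat c) (succ (succ (succ (succ (succ zero)))))), Eq (forall (σ : Vec Nat (succ (succ zero))), Eq Nat (succ zero) (succ zero)) (fun (ζ : Vec Nat (succ (succ zero))) => refl Nat (succ zero)) (fun (y : Vec Nat (succ (succ zero))) => refl Nat (succ zero))


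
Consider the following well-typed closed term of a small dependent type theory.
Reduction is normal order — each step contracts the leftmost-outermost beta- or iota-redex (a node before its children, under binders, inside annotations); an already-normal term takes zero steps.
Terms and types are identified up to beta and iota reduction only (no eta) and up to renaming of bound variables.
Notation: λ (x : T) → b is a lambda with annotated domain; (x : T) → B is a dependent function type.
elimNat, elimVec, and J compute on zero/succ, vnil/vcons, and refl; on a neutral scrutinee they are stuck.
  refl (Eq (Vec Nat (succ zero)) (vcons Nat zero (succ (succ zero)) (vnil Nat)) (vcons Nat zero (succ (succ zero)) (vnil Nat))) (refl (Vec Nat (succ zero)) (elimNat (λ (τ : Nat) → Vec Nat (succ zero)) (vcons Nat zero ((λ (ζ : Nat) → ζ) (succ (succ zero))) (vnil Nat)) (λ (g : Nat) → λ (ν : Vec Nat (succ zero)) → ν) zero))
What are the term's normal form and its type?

normal form:
  refl (Eq (Vec Nat (succ zero)) (vcons Nat zero (succ (succ zero)) (vnil Nat)) (vcons Nat zero (succ (succ zero)) (vnil Nat))) (refl (Vec Nat (succ zero)) (vcons Nat zero (succ (succ zero)) (vnil Nat)))
type:
  Eq (Eq (Vec Nat (succ zero)) (vcons Nat zero (succ (succ zero)) (vnil Nat)) (vcons Nat zero (succ (succ zero)) (vnil Nat))) (refl (Vec Nat (succ zero)) (vcons Nat zero (succ (succ zero)) (vnil Nat))) (refl (Vec Nat (succ zero)) (vcons Nat zero (succ (succ zero)) (vnil Nat)))


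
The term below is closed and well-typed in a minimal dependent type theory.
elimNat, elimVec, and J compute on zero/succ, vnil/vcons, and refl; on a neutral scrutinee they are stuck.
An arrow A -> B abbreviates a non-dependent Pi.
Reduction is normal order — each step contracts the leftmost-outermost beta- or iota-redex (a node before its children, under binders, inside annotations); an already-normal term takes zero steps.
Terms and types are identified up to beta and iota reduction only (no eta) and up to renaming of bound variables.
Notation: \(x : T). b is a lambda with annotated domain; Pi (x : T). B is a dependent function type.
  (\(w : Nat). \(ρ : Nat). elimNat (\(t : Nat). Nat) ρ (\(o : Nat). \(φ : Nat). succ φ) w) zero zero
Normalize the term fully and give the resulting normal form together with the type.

resulting normal form:
  zero
type:
  Nat
observation: reduction starts at a beta-redex, and 3 normal-order steps reach the normal form.


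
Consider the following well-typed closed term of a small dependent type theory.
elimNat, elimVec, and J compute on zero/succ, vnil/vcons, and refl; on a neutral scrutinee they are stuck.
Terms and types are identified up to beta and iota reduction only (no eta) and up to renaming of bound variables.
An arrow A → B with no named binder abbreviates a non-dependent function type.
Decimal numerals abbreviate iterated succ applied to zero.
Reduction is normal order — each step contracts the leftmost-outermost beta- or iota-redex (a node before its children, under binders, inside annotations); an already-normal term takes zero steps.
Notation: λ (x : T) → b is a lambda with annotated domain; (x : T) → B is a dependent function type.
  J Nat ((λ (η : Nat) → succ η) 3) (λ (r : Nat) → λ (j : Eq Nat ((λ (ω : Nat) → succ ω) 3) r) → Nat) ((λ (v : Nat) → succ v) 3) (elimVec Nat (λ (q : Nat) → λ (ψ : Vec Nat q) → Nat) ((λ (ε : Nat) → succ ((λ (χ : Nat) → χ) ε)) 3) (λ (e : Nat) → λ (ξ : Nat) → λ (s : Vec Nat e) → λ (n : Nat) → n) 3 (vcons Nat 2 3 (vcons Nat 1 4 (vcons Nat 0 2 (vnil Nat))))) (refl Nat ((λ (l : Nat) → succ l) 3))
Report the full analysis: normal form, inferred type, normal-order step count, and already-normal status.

reduced normal form:
  4
inferred type:
  Nat
normal-order step count: 2
started in normal form: no
first redex: a J iota-redex


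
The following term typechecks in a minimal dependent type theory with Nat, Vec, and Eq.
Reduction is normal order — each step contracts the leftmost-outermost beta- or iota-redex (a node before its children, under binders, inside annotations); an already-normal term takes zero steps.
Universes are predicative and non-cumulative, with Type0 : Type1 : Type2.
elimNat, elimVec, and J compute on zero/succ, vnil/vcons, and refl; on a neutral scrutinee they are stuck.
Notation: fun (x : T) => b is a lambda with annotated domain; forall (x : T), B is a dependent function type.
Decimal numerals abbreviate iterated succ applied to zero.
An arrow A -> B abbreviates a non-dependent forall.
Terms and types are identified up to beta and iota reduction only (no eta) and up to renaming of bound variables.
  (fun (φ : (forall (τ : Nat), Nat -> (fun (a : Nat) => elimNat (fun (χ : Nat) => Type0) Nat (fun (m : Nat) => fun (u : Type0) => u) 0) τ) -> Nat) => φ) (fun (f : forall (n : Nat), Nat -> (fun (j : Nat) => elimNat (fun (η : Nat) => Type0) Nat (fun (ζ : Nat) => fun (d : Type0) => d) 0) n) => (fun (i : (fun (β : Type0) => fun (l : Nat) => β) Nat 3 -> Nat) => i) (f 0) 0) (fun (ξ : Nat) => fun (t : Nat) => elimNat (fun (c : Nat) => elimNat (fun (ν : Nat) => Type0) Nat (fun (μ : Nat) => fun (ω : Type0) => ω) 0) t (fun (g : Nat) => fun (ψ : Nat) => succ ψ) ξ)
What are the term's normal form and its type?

reduced normal form:
  0
inferred type:
  Nat
observation: the first redex contracted is a beta-redex; the normal form is reached in 6 normal-order steps.


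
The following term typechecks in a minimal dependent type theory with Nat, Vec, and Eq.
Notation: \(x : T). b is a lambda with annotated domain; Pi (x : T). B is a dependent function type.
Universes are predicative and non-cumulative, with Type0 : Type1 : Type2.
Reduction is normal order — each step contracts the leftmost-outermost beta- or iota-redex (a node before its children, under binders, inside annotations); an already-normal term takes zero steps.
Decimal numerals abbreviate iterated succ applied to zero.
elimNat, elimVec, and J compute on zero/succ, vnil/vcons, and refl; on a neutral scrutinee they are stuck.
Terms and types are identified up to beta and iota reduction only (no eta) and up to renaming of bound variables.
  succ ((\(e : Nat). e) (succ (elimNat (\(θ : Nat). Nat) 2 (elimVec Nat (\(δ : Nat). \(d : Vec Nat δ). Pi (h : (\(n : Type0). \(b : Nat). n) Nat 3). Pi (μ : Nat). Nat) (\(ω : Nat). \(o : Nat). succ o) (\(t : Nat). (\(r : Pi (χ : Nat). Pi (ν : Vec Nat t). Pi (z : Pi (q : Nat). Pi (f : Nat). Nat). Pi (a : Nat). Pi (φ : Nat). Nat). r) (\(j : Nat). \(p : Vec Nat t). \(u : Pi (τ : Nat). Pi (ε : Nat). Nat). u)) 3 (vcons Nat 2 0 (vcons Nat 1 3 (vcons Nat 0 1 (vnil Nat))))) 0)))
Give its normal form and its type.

reduced normal form:
  4
inferred type:
  Nat
observation: 2 normal-order steps separate the term from its normal form.


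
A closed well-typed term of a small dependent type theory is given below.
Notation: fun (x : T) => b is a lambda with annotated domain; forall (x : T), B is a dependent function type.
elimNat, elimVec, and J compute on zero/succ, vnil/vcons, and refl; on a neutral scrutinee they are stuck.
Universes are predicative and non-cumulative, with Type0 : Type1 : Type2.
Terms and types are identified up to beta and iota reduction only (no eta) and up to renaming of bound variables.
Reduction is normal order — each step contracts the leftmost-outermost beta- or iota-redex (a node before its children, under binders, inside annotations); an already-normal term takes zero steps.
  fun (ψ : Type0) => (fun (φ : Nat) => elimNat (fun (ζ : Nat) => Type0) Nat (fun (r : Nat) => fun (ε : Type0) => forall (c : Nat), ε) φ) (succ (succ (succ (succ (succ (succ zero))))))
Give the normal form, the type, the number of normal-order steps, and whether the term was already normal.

normal form:
  fun (ψ : Type0) => forall (φ : Nat), forall (ζ : Nat), forall (r : Nat), forall (ε : Nat), forall (c : Nat), forall (l : Nat), Nat
inferred type:
  forall (ψ : Type0), Type0
reduction steps (normal order): 20
started in normal form: no
first contracted redex: a beta-redex


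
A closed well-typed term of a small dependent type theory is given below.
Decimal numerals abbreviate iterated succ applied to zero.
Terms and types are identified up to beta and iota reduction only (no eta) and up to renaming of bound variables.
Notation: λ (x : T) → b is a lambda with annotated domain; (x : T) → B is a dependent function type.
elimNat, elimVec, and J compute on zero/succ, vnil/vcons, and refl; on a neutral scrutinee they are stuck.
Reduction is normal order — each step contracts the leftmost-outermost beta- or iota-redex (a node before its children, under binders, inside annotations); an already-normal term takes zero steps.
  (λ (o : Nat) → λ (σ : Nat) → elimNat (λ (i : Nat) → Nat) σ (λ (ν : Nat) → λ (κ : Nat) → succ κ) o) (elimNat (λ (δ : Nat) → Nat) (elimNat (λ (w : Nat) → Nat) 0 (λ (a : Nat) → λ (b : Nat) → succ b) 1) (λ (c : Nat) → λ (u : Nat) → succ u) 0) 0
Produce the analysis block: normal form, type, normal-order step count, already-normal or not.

resulting normal form:
  1
inferred type:
  Nat
steps to reach normal form (normal order): 11
term was already normal: no
first redex: a beta-redex


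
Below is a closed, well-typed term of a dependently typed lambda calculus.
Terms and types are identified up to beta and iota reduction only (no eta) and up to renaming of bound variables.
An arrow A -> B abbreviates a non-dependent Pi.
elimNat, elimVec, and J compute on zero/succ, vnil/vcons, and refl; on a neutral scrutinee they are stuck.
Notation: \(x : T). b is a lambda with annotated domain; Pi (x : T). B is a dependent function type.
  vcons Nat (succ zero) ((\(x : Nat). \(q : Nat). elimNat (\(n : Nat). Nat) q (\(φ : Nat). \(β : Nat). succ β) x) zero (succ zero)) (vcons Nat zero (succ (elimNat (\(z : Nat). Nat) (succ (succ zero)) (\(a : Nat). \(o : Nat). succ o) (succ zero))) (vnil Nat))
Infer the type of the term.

type:
  Vec Nat (succ (succ zero))


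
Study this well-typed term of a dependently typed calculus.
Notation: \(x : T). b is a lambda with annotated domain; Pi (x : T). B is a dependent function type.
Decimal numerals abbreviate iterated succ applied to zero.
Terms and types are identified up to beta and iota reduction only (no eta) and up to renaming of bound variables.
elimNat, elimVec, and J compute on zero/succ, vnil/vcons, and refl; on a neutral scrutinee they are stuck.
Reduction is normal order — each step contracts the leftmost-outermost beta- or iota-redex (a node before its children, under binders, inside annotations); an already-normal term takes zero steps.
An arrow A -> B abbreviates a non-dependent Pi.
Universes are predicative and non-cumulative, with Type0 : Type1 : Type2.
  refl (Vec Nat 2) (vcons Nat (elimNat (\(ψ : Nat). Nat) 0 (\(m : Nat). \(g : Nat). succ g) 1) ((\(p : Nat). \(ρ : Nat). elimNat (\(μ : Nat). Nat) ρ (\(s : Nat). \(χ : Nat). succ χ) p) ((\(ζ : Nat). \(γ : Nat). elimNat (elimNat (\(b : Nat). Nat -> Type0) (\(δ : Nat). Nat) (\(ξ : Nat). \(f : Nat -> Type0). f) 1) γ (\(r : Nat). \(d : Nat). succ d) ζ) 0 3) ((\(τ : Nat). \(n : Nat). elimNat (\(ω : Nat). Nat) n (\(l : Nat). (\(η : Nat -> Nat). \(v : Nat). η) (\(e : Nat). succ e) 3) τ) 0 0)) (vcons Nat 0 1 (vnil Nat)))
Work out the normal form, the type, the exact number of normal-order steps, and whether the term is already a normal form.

reduced normal form:
  refl (Vec Nat 2) (vcons Nat 1 3 (vcons Nat 0 1 (vnil Nat)))
type:
  Eq (Vec Nat 2) (vcons Nat 1 3 (vcons Nat 0 1 (vnil Nat))) (vcons Nat 1 3 (vcons Nat 0 1 (vnil Nat)))
steps to reach normal form (normal order): 22
started in normal form: no
first contracted redex: an elimNat iota-redex


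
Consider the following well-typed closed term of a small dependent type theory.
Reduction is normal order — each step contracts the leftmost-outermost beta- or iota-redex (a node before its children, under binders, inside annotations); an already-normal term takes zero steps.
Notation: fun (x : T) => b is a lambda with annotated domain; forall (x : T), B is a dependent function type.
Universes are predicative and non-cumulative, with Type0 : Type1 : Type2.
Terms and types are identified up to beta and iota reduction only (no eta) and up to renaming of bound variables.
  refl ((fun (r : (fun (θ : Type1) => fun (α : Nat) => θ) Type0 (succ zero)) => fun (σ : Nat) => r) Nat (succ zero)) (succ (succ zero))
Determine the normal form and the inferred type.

normal form:
  refl Nat (succ (succ zero))
inferred type:
  Eq Nat (succ (succ zero)) (succ (succ zero))
observation: 2 normal-order steps separate the term from its normal form.


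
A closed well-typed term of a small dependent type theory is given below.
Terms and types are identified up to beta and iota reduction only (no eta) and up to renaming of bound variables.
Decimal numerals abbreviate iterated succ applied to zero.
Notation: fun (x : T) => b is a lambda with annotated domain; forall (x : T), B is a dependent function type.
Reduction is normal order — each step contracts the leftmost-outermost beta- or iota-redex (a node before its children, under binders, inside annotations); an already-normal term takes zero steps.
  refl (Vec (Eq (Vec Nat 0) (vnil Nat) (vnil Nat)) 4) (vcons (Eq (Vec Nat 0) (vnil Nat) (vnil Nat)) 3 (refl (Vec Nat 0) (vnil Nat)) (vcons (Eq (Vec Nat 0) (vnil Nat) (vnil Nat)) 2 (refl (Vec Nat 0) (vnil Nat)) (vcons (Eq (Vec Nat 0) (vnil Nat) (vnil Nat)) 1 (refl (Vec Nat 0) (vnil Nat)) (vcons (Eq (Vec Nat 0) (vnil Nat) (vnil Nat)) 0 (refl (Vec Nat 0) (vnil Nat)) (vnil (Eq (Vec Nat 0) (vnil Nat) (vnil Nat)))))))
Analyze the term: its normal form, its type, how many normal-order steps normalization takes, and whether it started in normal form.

resulting normal form:
  refl (Vec (Eq (Vec Nat 0) (vnil Nat) (vnil Nat)) 4) (vcons (Eq (Vec Nat 0) (vnil Nat) (vnil Nat)) 3 (refl (Vec Nat 0) (vnil Nat)) (vcons (Eq (Vec Nat 0) (vnil Nat) (vnil Nat)) 2 (refl (Vec Nat 0) (vnil Nat)) (vcons (Eq (Vec Nat 0) (vnil Nat) (vnil Nat)) 1 (refl (Vec Nat 0) (vnil Nat)) (vcons (Eq (Vec Nat 0) (vnil Nat) (vnil Nat)) 0 (refl (Vec Nat 0) (vnil Nat)) (vnil (Eq (Vec Nat 0) (vnil Nat) (vnil Nat)))))))
the term's type:
  Eq (Vec (Eq (Vec Nat 0) (vnil Nat) (vnil Nat)) 4) (vcons (Eq (Vec Nat 0) (vnil Nat) (vnil Nat)) 3 (refl (Vec Nat 0) (vnil Nat)) (vcons (Eq (Vec Nat 0) (vnil Nat) (vnil Nat)) 2 (refl (Vec Nat 0) (vnil Nat)) (vcons (Eq (Vec Nat 0) (vnil Nat) (vnil Nat)) 1 (refl (Vec Nat 0) (vnil Nat)) (vcons (Eq (Vec Nat 0) (vnil Nat) (vnil Nat)) 0 (refl (Vec Nat 0) (vnil Nat)) (vnil (Eq (Vec Nat 0) (vnil Nat) (vnil Nat))))))) (vcons (Eq (Vec Nat 0) (vnil Nat) (vnil Nat)) 3 (refl (Vec Nat 0) (vnil Nat)) (vcons (Eq (Vec Nat 0) (vnil Nat) (vnil Nat)) 2 (refl (Vec Nat 0) (vnil Nat)) (vcons (Eq (Vec Nat 0) (vnil Nat) (vnil Nat)) 1 (refl (Vec Nat 0) (vnil Nat)) (vcons (Eq (Vec Nat 0) (vnil Nat) (vnil Nat)) 0 (refl (Vec Nat 0) (vnil Nat)) (vnil (Eq (Vec Nat 0) (vnil Nat) (vnil Nat)))))))
normal-order step count: 0
term was already normal: yes


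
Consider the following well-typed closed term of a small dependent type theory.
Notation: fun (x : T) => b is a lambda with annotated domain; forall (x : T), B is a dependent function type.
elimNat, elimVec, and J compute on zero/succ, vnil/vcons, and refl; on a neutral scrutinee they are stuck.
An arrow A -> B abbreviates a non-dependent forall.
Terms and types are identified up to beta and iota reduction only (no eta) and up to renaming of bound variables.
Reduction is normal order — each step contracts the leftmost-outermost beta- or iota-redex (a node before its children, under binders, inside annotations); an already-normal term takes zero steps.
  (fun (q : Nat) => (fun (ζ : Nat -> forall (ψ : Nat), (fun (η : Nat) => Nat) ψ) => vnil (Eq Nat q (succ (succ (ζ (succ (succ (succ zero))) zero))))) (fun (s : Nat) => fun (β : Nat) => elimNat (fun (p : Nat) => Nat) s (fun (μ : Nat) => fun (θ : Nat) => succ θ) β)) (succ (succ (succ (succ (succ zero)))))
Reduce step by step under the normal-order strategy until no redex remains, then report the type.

reduction (normal order):
  (fun (q : Nat) => (fun (ζ : Nat -> forall (ψ : Nat), (fun (η : Nat) => Nat) ψ) => vnil (Eq Nat q (succ (succ (ζ (succ (succ (succ zero))) zero))))) (fun (s : Nat) => fun (β : Nat) => elimNat (fun (p : Nat) => Nat) s (fun (μ : Nat) => fun (θ : Nat) => succ θ) β)) (succ (succ (succ (succ (succ zero)))))
  ~> (fun (q : Nat -> forall (ζ : Nat), (fun (ψ : Nat) => Nat) ζ) => vnil (Eq Nat (succ (succ (succ (succ (succ zero))))) (succ (succ (q (succ (succ (succ zero))) zero))))) (fun (η : Nat) => fun (s : Nat) => elimNat (fun (β : Nat) => Nat) η (fun (p : Nat) => fun (μ : Nat) => succ μ) s)
  ~> vnil (Eq Nat (succ (succ (succ (succ (succ zero))))) (succ (succ ((fun (q : Nat) => fun (ζ : Nat) => elimNat (fun (ψ : Nat) => Nat) q (fun (η : Nat) => fun (s : Nat) => succ s) ζ) (succ (succ (succ zero))) zero))))
  ~> vnil (Eq Nat (succ (succ (succ (succ (succ zero))))) (succ (succ ((fun (q : Nat) => elimNat (fun (ζ : Nat) => Nat) (succ (succ (succ zero))) (fun (ψ : Nat) => fun (η : Nat) => succ η) q) zero))))
  ~> vnil (Eq Nat (succ (succ (succ (succ (succ zero))))) (succ (succ (elimNat (fun (q : Nat) => Nat) (succ (succ (succ zero))) (fun (ζ : Nat) => fun (ψ : Nat) => succ ψ) zero))))
  ~> vnil (Eq Nat (succ (succ (succ (succ (succ zero))))) (succ (succ (succ (succ (succ zero))))))
inferred type:
  Vec (Eq Nat (succ (succ (succ (succ (succ zero))))) (succ (succ (succ (succ (succ zero)))))) zero


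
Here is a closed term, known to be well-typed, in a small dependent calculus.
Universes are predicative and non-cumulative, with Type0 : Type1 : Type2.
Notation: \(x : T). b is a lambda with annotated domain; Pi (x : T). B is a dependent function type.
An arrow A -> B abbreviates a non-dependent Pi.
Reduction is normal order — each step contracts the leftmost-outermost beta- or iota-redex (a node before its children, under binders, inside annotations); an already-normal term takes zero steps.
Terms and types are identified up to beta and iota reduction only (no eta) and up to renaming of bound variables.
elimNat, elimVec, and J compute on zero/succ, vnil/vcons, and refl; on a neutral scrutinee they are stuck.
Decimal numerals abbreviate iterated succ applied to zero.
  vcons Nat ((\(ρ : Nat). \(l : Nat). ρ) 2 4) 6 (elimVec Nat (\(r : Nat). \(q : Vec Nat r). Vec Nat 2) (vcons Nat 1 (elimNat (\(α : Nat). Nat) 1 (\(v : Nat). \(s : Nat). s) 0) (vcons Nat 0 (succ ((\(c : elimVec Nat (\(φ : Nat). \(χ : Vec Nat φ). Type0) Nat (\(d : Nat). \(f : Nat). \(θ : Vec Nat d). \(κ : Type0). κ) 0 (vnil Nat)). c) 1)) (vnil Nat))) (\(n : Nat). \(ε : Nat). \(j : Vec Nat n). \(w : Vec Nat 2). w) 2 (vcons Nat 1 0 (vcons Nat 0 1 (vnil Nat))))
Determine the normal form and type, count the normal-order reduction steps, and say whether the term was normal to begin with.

normal form:
  vcons Nat 2 6 (vcons Nat 1 1 (vcons Nat 0 2 (vnil Nat)))
type:
  Vec Nat 3
reduction steps (normal order): 15
already normal: no
first redex: a beta-redex


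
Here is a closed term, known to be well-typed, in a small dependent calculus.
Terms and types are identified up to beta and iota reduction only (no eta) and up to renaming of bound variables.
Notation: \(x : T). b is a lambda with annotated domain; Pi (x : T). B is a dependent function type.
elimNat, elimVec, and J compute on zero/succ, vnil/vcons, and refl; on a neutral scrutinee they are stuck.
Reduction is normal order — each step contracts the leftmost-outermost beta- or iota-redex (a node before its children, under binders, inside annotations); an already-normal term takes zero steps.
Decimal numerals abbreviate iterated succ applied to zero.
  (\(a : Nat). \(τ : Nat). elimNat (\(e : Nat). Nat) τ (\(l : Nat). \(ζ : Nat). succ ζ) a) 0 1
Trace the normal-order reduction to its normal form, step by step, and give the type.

normal-order reduction:
  (\(a : Nat). \(τ : Nat). elimNat (\(e : Nat). Nat) τ (\(l : Nat). \(ζ : Nat). succ ζ) a) 0 1
  ~> (\(a : Nat). elimNat (\(τ : Nat). Nat) a (\(e : Nat). \(l : Nat). succ l) 0) 1
  ~> elimNat (\(a : Nat). Nat) 1 (\(τ : Nat). \(e : Nat). succ e) 0
  ~> 1
the term's type:
  Nat


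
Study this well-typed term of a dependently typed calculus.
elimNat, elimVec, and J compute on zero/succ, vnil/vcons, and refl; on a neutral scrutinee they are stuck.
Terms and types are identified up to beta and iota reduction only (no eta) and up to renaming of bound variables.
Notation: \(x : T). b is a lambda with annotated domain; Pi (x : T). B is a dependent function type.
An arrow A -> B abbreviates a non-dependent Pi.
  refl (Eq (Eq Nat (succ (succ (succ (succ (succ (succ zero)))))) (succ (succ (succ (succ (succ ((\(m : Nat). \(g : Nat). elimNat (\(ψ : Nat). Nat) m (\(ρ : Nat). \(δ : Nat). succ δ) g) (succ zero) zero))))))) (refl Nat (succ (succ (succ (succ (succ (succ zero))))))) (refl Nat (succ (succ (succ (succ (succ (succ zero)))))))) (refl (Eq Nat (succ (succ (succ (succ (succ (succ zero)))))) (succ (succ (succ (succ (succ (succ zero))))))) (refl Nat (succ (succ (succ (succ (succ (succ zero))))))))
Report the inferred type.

the term's type:
  Eq (Eq (Eq Nat (succ (succ (succ (succ (succ (succ zero)))))) (succ (succ (succ (succ (succ (succ zero))))))) (refl Nat (succ (succ (succ (succ (succ (succ zero))))))) (refl Nat (succ (succ (succ (succ (succ (succ zero)))))))) (refl (Eq Nat (succ (succ (succ (succ (succ (succ zero)))))) (succ (succ (succ (succ (succ (succ zero))))))) (refl Nat (succ (succ (succ (succ (succ (succ zero)))))))) (refl (Eq Nat (succ (succ (succ (succ (succ (succ zero)))))) (succ (succ (succ (succ (succ (succ zero))))))) (refl Nat (succ (succ (succ (succ (succ (succ zero))))))))


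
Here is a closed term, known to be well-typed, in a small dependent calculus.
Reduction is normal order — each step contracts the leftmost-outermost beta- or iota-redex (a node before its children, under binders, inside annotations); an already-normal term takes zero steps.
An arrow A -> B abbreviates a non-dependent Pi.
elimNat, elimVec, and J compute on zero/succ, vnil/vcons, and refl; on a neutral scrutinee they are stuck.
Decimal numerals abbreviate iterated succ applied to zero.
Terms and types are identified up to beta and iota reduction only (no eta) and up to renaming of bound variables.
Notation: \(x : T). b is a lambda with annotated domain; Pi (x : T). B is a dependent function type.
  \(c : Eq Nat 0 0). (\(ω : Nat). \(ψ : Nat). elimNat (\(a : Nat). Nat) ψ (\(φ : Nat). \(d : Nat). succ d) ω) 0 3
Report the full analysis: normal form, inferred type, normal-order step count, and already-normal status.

resulting normal form:
  \(c : Eq Nat 0 0). 3
the term's type:
  Eq Nat 0 0 -> Nat
reduction steps (normal order): 3
started in normal form: no
first contracted redex: a beta-redex


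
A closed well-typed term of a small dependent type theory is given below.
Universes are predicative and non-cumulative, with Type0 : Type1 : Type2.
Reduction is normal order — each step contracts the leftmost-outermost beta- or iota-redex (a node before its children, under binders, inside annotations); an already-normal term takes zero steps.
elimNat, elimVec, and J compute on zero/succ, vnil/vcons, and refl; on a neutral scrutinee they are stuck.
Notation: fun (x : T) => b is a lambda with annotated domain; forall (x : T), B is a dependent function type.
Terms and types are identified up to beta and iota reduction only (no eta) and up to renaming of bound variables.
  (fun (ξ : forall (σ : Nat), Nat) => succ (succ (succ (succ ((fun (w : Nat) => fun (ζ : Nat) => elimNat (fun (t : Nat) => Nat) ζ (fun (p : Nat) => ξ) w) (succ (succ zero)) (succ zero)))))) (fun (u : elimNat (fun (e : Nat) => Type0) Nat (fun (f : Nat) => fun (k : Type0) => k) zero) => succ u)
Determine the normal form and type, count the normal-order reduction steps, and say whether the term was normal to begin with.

reduced normal form:
  succ (succ (succ (succ (succ (succ (succ zero))))))
inferred type:
  Nat
steps to reach normal form (normal order): 10
term was already normal: no
first contracted redex: a beta-redex


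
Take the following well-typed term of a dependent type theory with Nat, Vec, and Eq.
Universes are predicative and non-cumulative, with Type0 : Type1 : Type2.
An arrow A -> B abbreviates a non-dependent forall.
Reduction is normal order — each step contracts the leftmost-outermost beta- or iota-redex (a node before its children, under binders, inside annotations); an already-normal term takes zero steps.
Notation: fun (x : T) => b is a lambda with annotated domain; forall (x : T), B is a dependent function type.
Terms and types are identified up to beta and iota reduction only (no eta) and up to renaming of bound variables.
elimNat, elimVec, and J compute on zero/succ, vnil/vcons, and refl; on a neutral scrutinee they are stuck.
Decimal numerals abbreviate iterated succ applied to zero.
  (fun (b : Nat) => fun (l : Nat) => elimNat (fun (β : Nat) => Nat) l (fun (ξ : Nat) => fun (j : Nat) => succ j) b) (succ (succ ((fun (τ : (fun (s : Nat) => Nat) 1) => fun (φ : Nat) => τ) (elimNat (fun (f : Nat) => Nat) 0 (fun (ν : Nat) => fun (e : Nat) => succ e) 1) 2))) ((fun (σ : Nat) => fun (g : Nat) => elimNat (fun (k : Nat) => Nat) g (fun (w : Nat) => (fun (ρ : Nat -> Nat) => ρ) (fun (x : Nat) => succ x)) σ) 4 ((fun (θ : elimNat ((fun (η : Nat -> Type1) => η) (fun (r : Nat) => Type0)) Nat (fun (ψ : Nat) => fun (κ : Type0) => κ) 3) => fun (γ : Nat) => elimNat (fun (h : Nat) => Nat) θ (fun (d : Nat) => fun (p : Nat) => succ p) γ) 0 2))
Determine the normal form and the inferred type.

reduced normal form:
  9
the term's type:
  Nat
observation: the leftmost-outermost redex is a beta-redex, and normalization takes 46 steps.


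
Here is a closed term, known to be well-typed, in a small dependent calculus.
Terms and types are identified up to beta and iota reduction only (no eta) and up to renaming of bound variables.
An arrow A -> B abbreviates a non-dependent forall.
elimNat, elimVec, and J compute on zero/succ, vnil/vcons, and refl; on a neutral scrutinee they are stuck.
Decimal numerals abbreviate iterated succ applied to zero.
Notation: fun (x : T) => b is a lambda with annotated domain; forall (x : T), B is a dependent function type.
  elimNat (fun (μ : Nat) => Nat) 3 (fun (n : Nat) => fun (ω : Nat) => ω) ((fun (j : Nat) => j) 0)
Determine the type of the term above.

type:
  Nat


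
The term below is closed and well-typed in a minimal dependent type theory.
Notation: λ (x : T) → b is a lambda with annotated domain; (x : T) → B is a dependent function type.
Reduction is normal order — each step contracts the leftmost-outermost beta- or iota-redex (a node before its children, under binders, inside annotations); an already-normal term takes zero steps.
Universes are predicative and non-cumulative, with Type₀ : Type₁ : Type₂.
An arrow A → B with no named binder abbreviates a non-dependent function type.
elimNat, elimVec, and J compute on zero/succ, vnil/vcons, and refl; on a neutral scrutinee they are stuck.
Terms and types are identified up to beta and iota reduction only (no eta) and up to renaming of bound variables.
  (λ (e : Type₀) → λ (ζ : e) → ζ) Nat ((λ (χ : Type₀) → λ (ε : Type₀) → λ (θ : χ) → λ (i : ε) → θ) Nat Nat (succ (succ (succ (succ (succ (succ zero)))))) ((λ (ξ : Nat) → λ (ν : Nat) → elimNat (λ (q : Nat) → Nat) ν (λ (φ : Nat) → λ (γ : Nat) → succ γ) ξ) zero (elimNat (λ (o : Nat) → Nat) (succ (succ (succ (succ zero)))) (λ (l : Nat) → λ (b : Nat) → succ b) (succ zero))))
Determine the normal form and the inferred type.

normal form:
  succ (succ (succ (succ (succ (succ zero)))))
inferred type:
  Nat
observation: the leftmost-outermost redex is a beta-redex, and normalization takes 6 steps.
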